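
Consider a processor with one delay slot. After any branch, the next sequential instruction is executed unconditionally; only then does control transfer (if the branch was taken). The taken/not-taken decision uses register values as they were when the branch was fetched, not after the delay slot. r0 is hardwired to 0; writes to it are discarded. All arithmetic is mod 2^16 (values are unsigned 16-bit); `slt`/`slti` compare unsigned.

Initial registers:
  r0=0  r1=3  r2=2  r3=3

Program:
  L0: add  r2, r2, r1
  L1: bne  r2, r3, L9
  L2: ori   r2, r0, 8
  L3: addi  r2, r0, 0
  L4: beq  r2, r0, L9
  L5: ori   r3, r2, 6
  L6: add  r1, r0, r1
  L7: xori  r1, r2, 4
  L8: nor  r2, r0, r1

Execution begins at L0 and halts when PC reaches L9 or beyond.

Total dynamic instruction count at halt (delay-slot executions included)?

#0 add  r2, r2, r1 ; 0/3/5/3
#1 bne  r2, r3, L9 ; 0/3/5/3 ; →target
#2 ori   r2, r0, 8 ; 0/3/8/3

3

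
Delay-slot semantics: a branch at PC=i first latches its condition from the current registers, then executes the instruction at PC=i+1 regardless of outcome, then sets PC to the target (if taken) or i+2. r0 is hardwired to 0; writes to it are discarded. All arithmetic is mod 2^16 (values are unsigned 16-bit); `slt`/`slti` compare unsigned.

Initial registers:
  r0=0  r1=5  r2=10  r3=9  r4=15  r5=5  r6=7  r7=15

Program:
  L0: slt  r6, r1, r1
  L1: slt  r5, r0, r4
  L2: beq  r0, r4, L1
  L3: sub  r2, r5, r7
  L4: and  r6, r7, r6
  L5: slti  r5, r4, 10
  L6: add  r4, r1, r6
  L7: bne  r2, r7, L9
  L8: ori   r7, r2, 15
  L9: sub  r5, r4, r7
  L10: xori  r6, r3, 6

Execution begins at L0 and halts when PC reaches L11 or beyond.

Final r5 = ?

PC=0  slt  r6, r1, r1        | r0=0 r1=5 r2=10 r3=9 r4=15 r5=5 r6=0 r7=15
PC=1  slt  r5, r0, r4        | r0=0 r1=5 r2=10 r3=9 r4=15 r5=1 r6=0 r7=15
PC=2  beq  r0, r4, L1        | r0=0 r1=5 r2=10 r3=9 r4=15 r5=1 r6=0 r7=15  [not taken]
PC=3  sub  r2, r5, r7        | r0=0 r1=5 r2=65522 r3=9 r4=15 r5=1 r6=0 r7=15
PC=4  and  r6, r7, r6        | r0=0 r1=5 r2=65522 r3=9 r4=15 r5=1 r6=0 r7=15
PC=5  slti  r5, r4, 10       | r0=0 r1=5 r2=65522 r3=9 r4=15 r5=0 r6=0 r7=15
PC=6  add  r4, r1, r6        | r0=0 r1=5 r2=65522 r3=9 r4=5 r5=0 r6=0 r7=15
PC=7  bne  r2, r7, L9        | r0=0 r1=5 r2=65522 r3=9 r4=5 r5=0 r6=0 r7=15  [TAKEN]
PC=8  ori   r7, r2, 15       | r0=0 r1=5 r2=65522 r3=9 r4=5 r5=0 r6=0 r7=65535
PC=9  sub  r5, r4, r7        | r0=0 r1=5 r2=65522 r3=9 r4=5 r5=6 r6=0 r7=65535
PC=10 xori  r6, r3, 6        | r0=0 r1=5 r2=65522 r3=9 r4=5 r5=6 r6=15 r7=65535

6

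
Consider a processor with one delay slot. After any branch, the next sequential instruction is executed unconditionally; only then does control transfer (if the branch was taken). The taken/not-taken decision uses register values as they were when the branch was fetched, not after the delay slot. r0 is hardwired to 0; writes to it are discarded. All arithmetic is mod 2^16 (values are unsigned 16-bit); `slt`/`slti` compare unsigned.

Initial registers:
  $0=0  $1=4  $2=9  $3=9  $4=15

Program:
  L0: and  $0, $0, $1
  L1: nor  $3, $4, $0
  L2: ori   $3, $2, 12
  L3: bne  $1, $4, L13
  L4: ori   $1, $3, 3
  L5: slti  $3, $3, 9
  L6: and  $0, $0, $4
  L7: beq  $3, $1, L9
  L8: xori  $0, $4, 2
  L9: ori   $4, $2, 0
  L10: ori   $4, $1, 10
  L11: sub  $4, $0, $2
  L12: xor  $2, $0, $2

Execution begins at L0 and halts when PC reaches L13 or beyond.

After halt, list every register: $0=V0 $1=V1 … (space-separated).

#0 and  $0, $0, $1 ; 0/4/9/9/15
#1 nor  $3, $4, $0 ; 0/4/9/65520/15
#2 ori   $3, $2, 12 ; 0/4/9/13/15
#3 bne  $1, $4, L13 ; 0/4/9/13/15 ; →target
#4 ori   $1, $3, 3 ; 0/15/9/13/15

$0=0 $1=15 $2=9 $3=13 $4=15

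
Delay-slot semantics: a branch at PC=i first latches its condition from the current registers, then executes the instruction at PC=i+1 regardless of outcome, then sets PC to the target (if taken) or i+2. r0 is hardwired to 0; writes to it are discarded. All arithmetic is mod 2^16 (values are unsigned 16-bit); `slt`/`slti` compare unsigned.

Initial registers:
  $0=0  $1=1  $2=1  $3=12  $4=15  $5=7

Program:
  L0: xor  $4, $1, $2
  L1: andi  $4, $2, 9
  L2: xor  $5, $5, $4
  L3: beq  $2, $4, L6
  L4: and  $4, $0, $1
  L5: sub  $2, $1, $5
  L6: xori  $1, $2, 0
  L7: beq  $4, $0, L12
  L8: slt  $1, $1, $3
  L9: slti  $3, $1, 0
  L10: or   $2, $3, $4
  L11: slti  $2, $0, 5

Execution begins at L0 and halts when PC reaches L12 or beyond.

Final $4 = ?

0

  step pc=0: xor  $4, $1, $2  regs=(0,1,1,12,0,7)
  step pc=1: andi  $4, $2, 9  regs=(0,1,1,12,1,7)
  step pc=2: xor  $5, $5, $4  regs=(0,1,1,12,1,6)
  step pc=3: beq  $2, $4, L6  cond=T  regs=(0,1,1,12,1,6)
  step pc=4: and  $4, $0, $1  regs=(0,1,1,12,0,6)
  step pc=6: xori  $1, $2, 0  regs=(0,1,1,12,0,6)
  step pc=7: beq  $4, $0, L12  cond=T  regs=(0,1,1,12,0,6)
  step pc=8: slt  $1, $1, $3  regs=(0,1,1,12,0,6)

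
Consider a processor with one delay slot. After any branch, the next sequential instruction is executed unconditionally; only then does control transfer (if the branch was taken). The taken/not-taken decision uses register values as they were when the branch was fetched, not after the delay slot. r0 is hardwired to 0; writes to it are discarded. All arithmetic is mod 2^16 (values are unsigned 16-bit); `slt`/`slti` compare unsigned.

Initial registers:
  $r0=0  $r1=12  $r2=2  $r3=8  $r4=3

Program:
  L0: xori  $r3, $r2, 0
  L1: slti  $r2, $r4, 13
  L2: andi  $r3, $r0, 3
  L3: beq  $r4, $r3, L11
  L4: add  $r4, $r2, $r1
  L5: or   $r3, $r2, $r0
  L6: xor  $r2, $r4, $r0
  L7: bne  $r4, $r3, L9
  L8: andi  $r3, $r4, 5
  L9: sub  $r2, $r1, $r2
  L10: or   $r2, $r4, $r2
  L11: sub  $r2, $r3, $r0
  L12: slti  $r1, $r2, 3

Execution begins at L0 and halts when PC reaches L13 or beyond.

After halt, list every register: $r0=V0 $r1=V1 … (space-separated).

$r0=0 $r1=0 $r2=5 $r3=5 $r4=13

#0 xori  $r3, $r2, 0 ; 0/12/2/2/3
#1 slti  $r2, $r4, 13 ; 0/12/1/2/3
#2 andi  $r3, $r0, 3 ; 0/12/1/0/3
#3 beq  $r4, $r3, L11 ; 0/12/1/0/3 ; →fallthru
#4 add  $r4, $r2, $r1 ; 0/12/1/0/13
#5 or   $r3, $r2, $r0 ; 0/12/1/1/13
#6 xor  $r2, $r4, $r0 ; 0/12/13/1/13
#7 bne  $r4, $r3, L9 ; 0/12/13/1/13 ; →target
#8 andi  $r3, $r4, 5 ; 0/12/13/5/13
#9 sub  $r2, $r1, $r2 ; 0/12/65535/5/13
#10 or   $r2, $r4, $r2 ; 0/12/65535/5/13
#11 sub  $r2, $r3, $r0 ; 0/12/5/5/13
#12 slti  $r1, $r2, 3 ; 0/0/5/5/13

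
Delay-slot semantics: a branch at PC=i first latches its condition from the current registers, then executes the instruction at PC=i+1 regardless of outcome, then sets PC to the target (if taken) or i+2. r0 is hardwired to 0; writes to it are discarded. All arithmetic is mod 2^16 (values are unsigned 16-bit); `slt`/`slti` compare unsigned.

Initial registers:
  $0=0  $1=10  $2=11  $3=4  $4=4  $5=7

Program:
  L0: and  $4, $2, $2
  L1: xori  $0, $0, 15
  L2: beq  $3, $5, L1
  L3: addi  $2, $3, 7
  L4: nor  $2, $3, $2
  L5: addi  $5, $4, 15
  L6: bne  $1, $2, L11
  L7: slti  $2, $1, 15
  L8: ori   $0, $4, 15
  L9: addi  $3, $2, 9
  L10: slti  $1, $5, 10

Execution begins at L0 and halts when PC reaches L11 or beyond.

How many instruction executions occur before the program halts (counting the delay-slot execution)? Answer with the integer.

8

#0 and  $4, $2, $2 ; 0/10/11/4/11/7
#1 xori  $0, $0, 15 ; 0/10/11/4/11/7
#2 beq  $3, $5, L1 ; 0/10/11/4/11/7 ; →fallthru
#3 addi  $2, $3, 7 ; 0/10/11/4/11/7
#4 nor  $2, $3, $2 ; 0/10/65520/4/11/7
#5 addi  $5, $4, 15 ; 0/10/65520/4/11/26
#6 bne  $1, $2, L11 ; 0/10/65520/4/11/26 ; →target
#7 slti  $2, $1, 15 ; 0/10/1/4/11/26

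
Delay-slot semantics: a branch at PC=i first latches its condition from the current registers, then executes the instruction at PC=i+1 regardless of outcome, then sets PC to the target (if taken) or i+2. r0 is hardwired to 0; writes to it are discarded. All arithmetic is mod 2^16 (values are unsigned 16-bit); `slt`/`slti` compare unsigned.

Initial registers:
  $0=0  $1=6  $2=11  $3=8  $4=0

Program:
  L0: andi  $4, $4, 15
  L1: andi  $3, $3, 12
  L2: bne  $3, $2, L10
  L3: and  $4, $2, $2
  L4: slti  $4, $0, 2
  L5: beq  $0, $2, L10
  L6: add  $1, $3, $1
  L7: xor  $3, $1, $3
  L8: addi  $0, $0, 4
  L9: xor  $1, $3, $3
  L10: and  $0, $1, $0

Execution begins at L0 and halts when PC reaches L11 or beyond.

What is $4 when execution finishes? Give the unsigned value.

11

PC=0  andi  $4, $4, 15       | $0=0 $1=6 $2=11 $3=8 $4=0
PC=1  andi  $3, $3, 12       | $0=0 $1=6 $2=11 $3=8 $4=0
PC=2  bne  $3, $2, L10       | $0=0 $1=6 $2=11 $3=8 $4=0  [TAKEN]
PC=3  and  $4, $2, $2        | $0=0 $1=6 $2=11 $3=8 $4=11
PC=10 and  $0, $1, $0        | $0=0 $1=6 $2=11 $3=8 $4=11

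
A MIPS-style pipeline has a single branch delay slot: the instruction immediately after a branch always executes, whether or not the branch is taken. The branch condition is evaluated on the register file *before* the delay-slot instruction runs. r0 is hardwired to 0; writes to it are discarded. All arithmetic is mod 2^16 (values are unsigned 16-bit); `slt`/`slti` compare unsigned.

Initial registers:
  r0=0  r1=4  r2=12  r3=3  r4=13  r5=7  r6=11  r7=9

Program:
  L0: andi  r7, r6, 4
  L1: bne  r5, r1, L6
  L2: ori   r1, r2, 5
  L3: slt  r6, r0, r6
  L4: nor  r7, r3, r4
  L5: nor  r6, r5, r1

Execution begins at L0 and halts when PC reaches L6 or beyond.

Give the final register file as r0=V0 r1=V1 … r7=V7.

r0=0 r1=13 r2=12 r3=3 r4=13 r5=7 r6=11 r7=0

  step pc=0: andi  r7, r6, 4  regs=(0,4,12,3,13,7,11,0)
  step pc=1: bne  r5, r1, L6  cond=T  regs=(0,4,12,3,13,7,11,0)
  step pc=2: ori   r1, r2, 5  regs=(0,13,12,3,13,7,11,0)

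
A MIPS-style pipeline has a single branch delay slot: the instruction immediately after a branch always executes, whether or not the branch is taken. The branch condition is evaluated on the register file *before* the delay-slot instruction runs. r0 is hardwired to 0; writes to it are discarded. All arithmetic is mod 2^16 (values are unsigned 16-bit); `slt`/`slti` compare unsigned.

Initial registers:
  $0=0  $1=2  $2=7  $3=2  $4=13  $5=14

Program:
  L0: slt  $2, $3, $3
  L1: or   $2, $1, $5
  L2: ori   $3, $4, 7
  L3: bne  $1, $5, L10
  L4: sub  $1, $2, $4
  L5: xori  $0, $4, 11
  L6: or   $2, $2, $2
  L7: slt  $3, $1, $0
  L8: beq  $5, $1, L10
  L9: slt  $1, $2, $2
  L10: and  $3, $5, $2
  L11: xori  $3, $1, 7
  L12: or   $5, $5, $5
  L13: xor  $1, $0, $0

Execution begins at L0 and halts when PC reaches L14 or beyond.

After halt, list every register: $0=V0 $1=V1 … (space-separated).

$0=0 $1=0 $2=14 $3=6 $4=13 $5=14

  step pc=0: slt  $2, $3, $3  regs=(0,2,0,2,13,14)
  step pc=1: or   $2, $1, $5  regs=(0,2,14,2,13,14)
  step pc=2: ori   $3, $4, 7  regs=(0,2,14,15,13,14)
  step pc=3: bne  $1, $5, L10  cond=T  regs=(0,2,14,15,13,14)
  step pc=4: sub  $1, $2, $4  regs=(0,1,14,15,13,14)
  step pc=10: and  $3, $5, $2  regs=(0,1,14,14,13,14)
  step pc=11: xori  $3, $1, 7  regs=(0,1,14,6,13,14)
  step pc=12: or   $5, $5, $5  regs=(0,1,14,6,13,14)
  step pc=13: xor  $1, $0, $0  regs=(0,0,14,6,13,14)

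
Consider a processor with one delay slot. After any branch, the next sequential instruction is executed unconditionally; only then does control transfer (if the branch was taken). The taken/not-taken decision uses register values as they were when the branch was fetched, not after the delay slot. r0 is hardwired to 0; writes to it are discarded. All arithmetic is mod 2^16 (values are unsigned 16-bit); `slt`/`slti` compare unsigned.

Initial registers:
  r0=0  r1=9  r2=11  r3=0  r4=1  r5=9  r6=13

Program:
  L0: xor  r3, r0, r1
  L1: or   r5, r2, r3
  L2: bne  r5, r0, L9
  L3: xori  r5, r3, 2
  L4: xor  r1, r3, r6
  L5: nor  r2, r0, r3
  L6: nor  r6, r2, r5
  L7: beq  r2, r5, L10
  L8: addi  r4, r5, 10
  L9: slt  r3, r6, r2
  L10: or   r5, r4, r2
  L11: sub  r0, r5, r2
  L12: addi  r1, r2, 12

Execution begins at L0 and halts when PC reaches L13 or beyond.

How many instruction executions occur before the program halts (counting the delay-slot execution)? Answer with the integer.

PC=0  xor  r3, r0, r1        | r0=0 r1=9 r2=11 r3=9 r4=1 r5=9 r6=13
PC=1  or   r5, r2, r3        | r0=0 r1=9 r2=11 r3=9 r4=1 r5=11 r6=13
PC=2  bne  r5, r0, L9        | r0=0 r1=9 r2=11 r3=9 r4=1 r5=11 r6=13  [TAKEN]
PC=3  xori  r5, r3, 2        | r0=0 r1=9 r2=11 r3=9 r4=1 r5=11 r6=13
PC=9  slt  r3, r6, r2        | r0=0 r1=9 r2=11 r3=0 r4=1 r5=11 r6=13
PC=10 or   r5, r4, r2        | r0=0 r1=9 r2=11 r3=0 r4=1 r5=11 r6=13
PC=11 sub  r0, r5, r2        | r0=0 r1=9 r2=11 r3=0 r4=1 r5=11 r6=13
PC=12 addi  r1, r2, 12       | r0=0 r1=23 r2=11 r3=0 r4=1 r5=11 r6=13

8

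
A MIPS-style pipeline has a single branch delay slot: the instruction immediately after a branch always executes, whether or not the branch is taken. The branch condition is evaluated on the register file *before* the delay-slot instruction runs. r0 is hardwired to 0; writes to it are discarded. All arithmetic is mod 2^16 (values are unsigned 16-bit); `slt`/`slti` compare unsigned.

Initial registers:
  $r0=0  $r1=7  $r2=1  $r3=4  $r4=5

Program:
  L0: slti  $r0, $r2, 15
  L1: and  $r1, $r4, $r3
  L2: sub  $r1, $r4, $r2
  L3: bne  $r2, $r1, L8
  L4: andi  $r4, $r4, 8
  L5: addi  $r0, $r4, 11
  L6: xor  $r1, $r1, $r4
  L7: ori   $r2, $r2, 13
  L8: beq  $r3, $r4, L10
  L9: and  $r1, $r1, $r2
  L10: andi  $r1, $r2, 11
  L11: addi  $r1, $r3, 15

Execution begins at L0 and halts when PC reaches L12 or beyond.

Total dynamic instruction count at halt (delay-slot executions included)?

9

PC=0  slti  $r0, $r2, 15     | $r0=0 $r1=7 $r2=1 $r3=4 $r4=5
PC=1  and  $r1, $r4, $r3     | $r0=0 $r1=4 $r2=1 $r3=4 $r4=5
PC=2  sub  $r1, $r4, $r2     | $r0=0 $r1=4 $r2=1 $r3=4 $r4=5
PC=3  bne  $r2, $r1, L8      | $r0=0 $r1=4 $r2=1 $r3=4 $r4=5  [TAKEN]
PC=4  andi  $r4, $r4, 8      | $r0=0 $r1=4 $r2=1 $r3=4 $r4=0
PC=8  beq  $r3, $r4, L10     | $r0=0 $r1=4 $r2=1 $r3=4 $r4=0  [not taken]
PC=9  and  $r1, $r1, $r2     | $r0=0 $r1=0 $r2=1 $r3=4 $r4=0
PC=10 andi  $r1, $r2, 11     | $r0=0 $r1=1 $r2=1 $r3=4 $r4=0
PC=11 addi  $r1, $r3, 15     | $r0=0 $r1=19 $r2=1 $r3=4 $r4=0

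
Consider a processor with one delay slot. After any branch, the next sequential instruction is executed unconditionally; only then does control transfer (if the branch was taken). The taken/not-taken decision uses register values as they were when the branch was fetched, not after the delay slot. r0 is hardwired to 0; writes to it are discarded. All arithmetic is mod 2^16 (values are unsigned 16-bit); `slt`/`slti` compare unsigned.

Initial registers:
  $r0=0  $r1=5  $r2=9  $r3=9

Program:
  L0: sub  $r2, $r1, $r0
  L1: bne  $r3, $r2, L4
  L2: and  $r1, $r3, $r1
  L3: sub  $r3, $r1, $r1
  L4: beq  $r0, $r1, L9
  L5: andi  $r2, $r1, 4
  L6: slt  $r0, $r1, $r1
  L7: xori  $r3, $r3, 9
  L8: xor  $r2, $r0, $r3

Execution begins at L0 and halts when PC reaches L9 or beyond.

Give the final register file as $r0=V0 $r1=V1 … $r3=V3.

$r0=0 $r1=1 $r2=0 $r3=0

#0 sub  $r2, $r1, $r0 ; 0/5/5/9
#1 bne  $r3, $r2, L4 ; 0/5/5/9 ; →target
#2 and  $r1, $r3, $r1 ; 0/1/5/9
#4 beq  $r0, $r1, L9 ; 0/1/5/9 ; →fallthru
#5 andi  $r2, $r1, 4 ; 0/1/0/9
#6 slt  $r0, $r1, $r1 ; 0/1/0/9
#7 xori  $r3, $r3, 9 ; 0/1/0/0
#8 xor  $r2, $r0, $r3 ; 0/1/0/0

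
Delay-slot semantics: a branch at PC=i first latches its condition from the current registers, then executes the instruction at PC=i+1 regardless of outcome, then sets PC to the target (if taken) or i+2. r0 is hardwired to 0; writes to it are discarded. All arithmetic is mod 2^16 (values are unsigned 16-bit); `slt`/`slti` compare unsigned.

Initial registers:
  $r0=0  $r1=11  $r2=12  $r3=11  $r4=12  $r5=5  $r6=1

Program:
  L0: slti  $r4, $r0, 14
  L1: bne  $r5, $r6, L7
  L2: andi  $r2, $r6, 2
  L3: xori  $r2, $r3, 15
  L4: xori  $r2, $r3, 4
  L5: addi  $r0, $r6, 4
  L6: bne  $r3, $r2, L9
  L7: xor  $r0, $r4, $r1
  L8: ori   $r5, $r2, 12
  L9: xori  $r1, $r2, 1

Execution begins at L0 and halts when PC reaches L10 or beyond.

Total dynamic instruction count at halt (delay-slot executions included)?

  step pc=0: slti  $r4, $r0, 14  regs=(0,11,12,11,1,5,1)
  step pc=1: bne  $r5, $r6, L7  cond=T  regs=(0,11,12,11,1,5,1)
  step pc=2: andi  $r2, $r6, 2  regs=(0,11,0,11,1,5,1)
  step pc=7: xor  $r0, $r4, $r1  regs=(0,11,0,11,1,5,1)
  step pc=8: ori   $r5, $r2, 12  regs=(0,11,0,11,1,12,1)
  step pc=9: xori  $r1, $r2, 1  regs=(0,1,0,11,1,12,1)

6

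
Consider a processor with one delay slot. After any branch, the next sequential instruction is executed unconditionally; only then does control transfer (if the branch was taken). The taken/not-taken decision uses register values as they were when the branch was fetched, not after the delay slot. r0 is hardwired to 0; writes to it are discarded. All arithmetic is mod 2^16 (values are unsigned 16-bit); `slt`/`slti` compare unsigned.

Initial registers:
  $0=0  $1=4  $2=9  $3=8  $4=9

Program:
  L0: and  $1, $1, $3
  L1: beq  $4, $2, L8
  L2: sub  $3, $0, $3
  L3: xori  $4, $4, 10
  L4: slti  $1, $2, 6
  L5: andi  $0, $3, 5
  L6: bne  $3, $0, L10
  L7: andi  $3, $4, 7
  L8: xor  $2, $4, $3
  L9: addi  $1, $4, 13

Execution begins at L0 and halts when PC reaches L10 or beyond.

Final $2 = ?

65521

PC=0  and  $1, $1, $3        | $0=0 $1=0 $2=9 $3=8 $4=9
PC=1  beq  $4, $2, L8        | $0=0 $1=0 $2=9 $3=8 $4=9  [TAKEN]
PC=2  sub  $3, $0, $3        | $0=0 $1=0 $2=9 $3=65528 $4=9
PC=8  xor  $2, $4, $3        | $0=0 $1=0 $2=65521 $3=65528 $4=9
PC=9  addi  $1, $4, 13       | $0=0 $1=22 $2=65521 $3=65528 $4=9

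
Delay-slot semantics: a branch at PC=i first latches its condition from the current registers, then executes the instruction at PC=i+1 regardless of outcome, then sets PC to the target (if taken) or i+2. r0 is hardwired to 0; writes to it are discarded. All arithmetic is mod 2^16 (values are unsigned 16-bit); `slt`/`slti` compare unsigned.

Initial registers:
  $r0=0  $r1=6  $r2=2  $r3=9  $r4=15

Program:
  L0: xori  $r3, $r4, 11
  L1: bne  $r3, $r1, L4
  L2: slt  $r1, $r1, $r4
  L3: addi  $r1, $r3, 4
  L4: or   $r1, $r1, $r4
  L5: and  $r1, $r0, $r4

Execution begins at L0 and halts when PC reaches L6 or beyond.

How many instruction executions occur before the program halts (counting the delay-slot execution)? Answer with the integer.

PC=0  xori  $r3, $r4, 11     | $r0=0 $r1=6 $r2=2 $r3=4 $r4=15
PC=1  bne  $r3, $r1, L4      | $r0=0 $r1=6 $r2=2 $r3=4 $r4=15  [TAKEN]
PC=2  slt  $r1, $r1, $r4     | $r0=0 $r1=1 $r2=2 $r3=4 $r4=15
PC=4  or   $r1, $r1, $r4     | $r0=0 $r1=15 $r2=2 $r3=4 $r4=15
PC=5  and  $r1, $r0, $r4     | $r0=0 $r1=0 $r2=2 $r3=4 $r4=15

5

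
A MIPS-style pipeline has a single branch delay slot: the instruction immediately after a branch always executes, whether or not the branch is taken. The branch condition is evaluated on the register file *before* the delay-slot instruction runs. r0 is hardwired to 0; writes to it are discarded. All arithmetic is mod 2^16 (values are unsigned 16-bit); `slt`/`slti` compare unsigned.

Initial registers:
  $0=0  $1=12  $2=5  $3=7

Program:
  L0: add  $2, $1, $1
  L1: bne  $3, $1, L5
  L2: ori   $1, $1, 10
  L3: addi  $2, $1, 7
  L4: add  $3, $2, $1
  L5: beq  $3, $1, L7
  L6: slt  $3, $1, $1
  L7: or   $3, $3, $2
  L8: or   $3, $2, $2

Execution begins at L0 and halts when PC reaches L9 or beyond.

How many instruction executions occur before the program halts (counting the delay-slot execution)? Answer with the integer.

7

PC=0  add  $2, $1, $1        | $0=0 $1=12 $2=24 $3=7
PC=1  bne  $3, $1, L5        | $0=0 $1=12 $2=24 $3=7  [TAKEN]
PC=2  ori   $1, $1, 10       | $0=0 $1=14 $2=24 $3=7
PC=5  beq  $3, $1, L7        | $0=0 $1=14 $2=24 $3=7  [not taken]
PC=6  slt  $3, $1, $1        | $0=0 $1=14 $2=24 $3=0
PC=7  or   $3, $3, $2        | $0=0 $1=14 $2=24 $3=24
PC=8  or   $3, $2, $2        | $0=0 $1=14 $2=24 $3=24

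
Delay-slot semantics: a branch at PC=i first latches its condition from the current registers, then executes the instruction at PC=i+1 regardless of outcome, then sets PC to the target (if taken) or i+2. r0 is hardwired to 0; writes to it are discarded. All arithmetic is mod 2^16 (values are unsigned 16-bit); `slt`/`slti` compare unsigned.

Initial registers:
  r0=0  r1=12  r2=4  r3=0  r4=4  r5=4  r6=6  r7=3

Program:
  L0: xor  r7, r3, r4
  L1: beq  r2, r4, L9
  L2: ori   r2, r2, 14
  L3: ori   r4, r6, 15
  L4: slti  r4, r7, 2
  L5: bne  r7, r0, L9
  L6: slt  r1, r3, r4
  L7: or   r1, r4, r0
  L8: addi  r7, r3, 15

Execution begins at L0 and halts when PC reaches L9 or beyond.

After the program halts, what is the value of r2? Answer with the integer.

14

#0 xor  r7, r3, r4 ; 0/12/4/0/4/4/6/4
#1 beq  r2, r4, L9 ; 0/12/4/0/4/4/6/4 ; →target
#2 ori   r2, r2, 14 ; 0/12/14/0/4/4/6/4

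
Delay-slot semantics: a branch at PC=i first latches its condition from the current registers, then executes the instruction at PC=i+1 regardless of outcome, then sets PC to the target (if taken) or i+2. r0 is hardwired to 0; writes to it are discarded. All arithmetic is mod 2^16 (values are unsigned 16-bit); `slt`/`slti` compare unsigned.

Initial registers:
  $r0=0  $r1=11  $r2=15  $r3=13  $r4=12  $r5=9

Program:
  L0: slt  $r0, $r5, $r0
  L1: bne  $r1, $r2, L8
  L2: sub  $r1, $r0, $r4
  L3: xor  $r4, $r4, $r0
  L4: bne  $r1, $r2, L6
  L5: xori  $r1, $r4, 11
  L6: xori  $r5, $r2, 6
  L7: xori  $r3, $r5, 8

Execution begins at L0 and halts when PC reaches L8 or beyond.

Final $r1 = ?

PC=0  slt  $r0, $r5, $r0     | $r0=0 $r1=11 $r2=15 $r3=13 $r4=12 $r5=9
PC=1  bne  $r1, $r2, L8      | $r0=0 $r1=11 $r2=15 $r3=13 $r4=12 $r5=9  [TAKEN]
PC=2  sub  $r1, $r0, $r4     | $r0=0 $r1=65524 $r2=15 $r3=13 $r4=12 $r5=9

65524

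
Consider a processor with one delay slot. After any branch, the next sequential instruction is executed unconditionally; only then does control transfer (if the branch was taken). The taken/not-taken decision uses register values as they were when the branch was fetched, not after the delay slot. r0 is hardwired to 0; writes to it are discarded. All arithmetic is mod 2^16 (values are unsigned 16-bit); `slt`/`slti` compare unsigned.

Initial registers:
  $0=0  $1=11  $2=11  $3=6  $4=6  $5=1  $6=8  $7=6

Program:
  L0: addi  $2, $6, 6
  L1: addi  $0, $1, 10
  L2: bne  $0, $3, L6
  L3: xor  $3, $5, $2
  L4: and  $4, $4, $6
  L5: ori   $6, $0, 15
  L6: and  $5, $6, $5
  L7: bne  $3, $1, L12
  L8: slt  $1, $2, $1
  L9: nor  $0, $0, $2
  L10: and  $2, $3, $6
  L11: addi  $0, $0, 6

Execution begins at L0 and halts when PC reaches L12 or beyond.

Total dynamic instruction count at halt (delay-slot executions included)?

7

#0 addi  $2, $6, 6 ; 0/11/14/6/6/1/8/6
#1 addi  $0, $1, 10 ; 0/11/14/6/6/1/8/6
#2 bne  $0, $3, L6 ; 0/11/14/6/6/1/8/6 ; →target
#3 xor  $3, $5, $2 ; 0/11/14/15/6/1/8/6
#6 and  $5, $6, $5 ; 0/11/14/15/6/0/8/6
#7 bne  $3, $1, L12 ; 0/11/14/15/6/0/8/6 ; →target
#8 slt  $1, $2, $1 ; 0/0/14/15/6/0/8/6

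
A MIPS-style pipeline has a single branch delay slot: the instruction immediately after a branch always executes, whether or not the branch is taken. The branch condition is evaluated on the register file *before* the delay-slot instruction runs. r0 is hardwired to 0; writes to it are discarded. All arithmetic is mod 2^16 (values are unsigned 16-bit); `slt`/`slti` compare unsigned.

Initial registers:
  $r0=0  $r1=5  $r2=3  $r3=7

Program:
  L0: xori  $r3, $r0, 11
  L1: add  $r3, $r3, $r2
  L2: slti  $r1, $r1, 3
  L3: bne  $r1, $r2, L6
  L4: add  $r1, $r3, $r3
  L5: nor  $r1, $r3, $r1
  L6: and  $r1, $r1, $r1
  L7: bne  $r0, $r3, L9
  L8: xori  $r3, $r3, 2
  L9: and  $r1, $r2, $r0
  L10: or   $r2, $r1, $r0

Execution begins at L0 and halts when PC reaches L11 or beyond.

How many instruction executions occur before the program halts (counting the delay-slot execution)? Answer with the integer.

10

PC=0  xori  $r3, $r0, 11     | $r0=0 $r1=5 $r2=3 $r3=11
PC=1  add  $r3, $r3, $r2     | $r0=0 $r1=5 $r2=3 $r3=14
PC=2  slti  $r1, $r1, 3      | $r0=0 $r1=0 $r2=3 $r3=14
PC=3  bne  $r1, $r2, L6      | $r0=0 $r1=0 $r2=3 $r3=14  [TAKEN]
PC=4  add  $r1, $r3, $r3     | $r0=0 $r1=28 $r2=3 $r3=14
PC=6  and  $r1, $r1, $r1     | $r0=0 $r1=28 $r2=3 $r3=14
PC=7  bne  $r0, $r3, L9      | $r0=0 $r1=28 $r2=3 $r3=14  [TAKEN]
PC=8  xori  $r3, $r3, 2      | $r0=0 $r1=28 $r2=3 $r3=12
PC=9  and  $r1, $r2, $r0     | $r0=0 $r1=0 $r2=3 $r3=12
PC=10 or   $r2, $r1, $r0     | $r0=0 $r1=0 $r2=0 $r3=12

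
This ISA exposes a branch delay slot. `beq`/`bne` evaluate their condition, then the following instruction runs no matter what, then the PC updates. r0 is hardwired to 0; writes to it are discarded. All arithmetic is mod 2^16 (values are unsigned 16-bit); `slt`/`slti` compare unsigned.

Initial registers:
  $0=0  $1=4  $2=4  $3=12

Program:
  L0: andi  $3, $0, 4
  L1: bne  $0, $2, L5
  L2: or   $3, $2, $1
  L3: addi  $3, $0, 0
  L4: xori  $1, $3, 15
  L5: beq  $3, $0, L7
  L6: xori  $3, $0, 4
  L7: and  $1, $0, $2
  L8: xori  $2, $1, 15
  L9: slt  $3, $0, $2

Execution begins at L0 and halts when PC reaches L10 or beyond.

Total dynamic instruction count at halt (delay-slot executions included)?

[0] andi  $3, $0, 4  →  {$0:0, $1:4, $2:4, $3:0}
[1] bne  $0, $2, L5  →  {$0:0, $1:4, $2:4, $3:0}  ⟨branch taken⟩
[2] or   $3, $2, $1  →  {$0:0, $1:4, $2:4, $3:4}
[5] beq  $3, $0, L7  →  {$0:0, $1:4, $2:4, $3:4}  ⟨branch fallthrough⟩
[6] xori  $3, $0, 4  →  {$0:0, $1:4, $2:4, $3:4}
[7] and  $1, $0, $2  →  {$0:0, $1:0, $2:4, $3:4}
[8] xori  $2, $1, 15  →  {$0:0, $1:0, $2:15, $3:4}
[9] slt  $3, $0, $2  →  {$0:0, $1:0, $2:15, $3:1}

8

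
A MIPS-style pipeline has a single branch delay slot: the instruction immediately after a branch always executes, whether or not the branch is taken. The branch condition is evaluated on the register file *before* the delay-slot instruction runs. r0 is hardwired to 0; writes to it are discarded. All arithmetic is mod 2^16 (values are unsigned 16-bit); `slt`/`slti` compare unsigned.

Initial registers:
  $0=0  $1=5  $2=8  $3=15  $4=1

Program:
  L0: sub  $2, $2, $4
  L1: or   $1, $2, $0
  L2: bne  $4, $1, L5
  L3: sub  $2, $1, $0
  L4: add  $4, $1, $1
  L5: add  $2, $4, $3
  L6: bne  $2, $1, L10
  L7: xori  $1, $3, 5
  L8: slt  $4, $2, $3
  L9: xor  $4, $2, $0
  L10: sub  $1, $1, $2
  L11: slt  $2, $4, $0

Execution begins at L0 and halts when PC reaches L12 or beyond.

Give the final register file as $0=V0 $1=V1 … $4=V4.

#0 sub  $2, $2, $4 ; 0/5/7/15/1
#1 or   $1, $2, $0 ; 0/7/7/15/1
#2 bne  $4, $1, L5 ; 0/7/7/15/1 ; →target
#3 sub  $2, $1, $0 ; 0/7/7/15/1
#5 add  $2, $4, $3 ; 0/7/16/15/1
#6 bne  $2, $1, L10 ; 0/7/16/15/1 ; →target
#7 xori  $1, $3, 5 ; 0/10/16/15/1
#10 sub  $1, $1, $2 ; 0/65530/16/15/1
#11 slt  $2, $4, $0 ; 0/65530/0/15/1

$0=0 $1=65530 $2=0 $3=15 $4=1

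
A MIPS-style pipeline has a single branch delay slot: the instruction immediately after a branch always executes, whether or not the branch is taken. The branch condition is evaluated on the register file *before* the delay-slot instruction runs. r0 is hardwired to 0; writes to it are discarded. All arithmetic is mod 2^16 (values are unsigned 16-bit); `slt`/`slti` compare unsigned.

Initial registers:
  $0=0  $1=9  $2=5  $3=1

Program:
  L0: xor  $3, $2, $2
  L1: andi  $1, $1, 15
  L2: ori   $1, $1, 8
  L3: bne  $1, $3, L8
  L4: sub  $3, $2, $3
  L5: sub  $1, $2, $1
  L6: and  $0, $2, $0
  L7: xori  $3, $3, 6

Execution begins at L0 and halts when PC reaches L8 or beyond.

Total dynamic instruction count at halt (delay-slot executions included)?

5

[0] xor  $3, $2, $2  →  {$0:0, $1:9, $2:5, $3:0}
[1] andi  $1, $1, 15  →  {$0:0, $1:9, $2:5, $3:0}
[2] ori   $1, $1, 8  →  {$0:0, $1:9, $2:5, $3:0}
[3] bne  $1, $3, L8  →  {$0:0, $1:9, $2:5, $3:0}  ⟨branch taken⟩
[4] sub  $3, $2, $3  →  {$0:0, $1:9, $2:5, $3:5}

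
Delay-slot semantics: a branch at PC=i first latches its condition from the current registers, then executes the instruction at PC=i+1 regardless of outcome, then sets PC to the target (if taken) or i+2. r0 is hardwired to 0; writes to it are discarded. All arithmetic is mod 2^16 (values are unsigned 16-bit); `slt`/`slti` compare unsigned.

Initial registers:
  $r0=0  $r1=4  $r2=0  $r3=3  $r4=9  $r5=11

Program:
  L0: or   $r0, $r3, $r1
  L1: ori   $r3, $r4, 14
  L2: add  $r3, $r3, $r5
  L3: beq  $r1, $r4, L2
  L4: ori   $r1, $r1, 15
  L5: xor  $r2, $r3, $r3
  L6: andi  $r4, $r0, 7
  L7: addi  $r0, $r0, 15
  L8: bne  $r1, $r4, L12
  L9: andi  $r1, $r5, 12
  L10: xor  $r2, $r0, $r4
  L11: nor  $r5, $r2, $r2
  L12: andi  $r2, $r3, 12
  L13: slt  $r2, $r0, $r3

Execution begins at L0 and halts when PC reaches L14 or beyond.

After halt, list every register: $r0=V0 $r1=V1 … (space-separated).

PC=0  or   $r0, $r3, $r1     | $r0=0 $r1=4 $r2=0 $r3=3 $r4=9 $r5=11
PC=1  ori   $r3, $r4, 14     | $r0=0 $r1=4 $r2=0 $r3=15 $r4=9 $r5=11
PC=2  add  $r3, $r3, $r5     | $r0=0 $r1=4 $r2=0 $r3=26 $r4=9 $r5=11
PC=3  beq  $r1, $r4, L2      | $r0=0 $r1=4 $r2=0 $r3=26 $r4=9 $r5=11  [not taken]
PC=4  ori   $r1, $r1, 15     | $r0=0 $r1=15 $r2=0 $r3=26 $r4=9 $r5=11
PC=5  xor  $r2, $r3, $r3     | $r0=0 $r1=15 $r2=0 $r3=26 $r4=9 $r5=11
PC=6  andi  $r4, $r0, 7      | $r0=0 $r1=15 $r2=0 $r3=26 $r4=0 $r5=11
PC=7  addi  $r0, $r0, 15     | $r0=0 $r1=15 $r2=0 $r3=26 $r4=0 $r5=11
PC=8  bne  $r1, $r4, L12     | $r0=0 $r1=15 $r2=0 $r3=26 $r4=0 $r5=11  [TAKEN]
PC=9  andi  $r1, $r5, 12     | $r0=0 $r1=8 $r2=0 $r3=26 $r4=0 $r5=11
PC=12 andi  $r2, $r3, 12     | $r0=0 $r1=8 $r2=8 $r3=26 $r4=0 $r5=11
PC=13 slt  $r2, $r0, $r3     | $r0=0 $r1=8 $r2=1 $r3=26 $r4=0 $r5=11

$r0=0 $r1=8 $r2=1 $r3=26 $r4=0 $r5=11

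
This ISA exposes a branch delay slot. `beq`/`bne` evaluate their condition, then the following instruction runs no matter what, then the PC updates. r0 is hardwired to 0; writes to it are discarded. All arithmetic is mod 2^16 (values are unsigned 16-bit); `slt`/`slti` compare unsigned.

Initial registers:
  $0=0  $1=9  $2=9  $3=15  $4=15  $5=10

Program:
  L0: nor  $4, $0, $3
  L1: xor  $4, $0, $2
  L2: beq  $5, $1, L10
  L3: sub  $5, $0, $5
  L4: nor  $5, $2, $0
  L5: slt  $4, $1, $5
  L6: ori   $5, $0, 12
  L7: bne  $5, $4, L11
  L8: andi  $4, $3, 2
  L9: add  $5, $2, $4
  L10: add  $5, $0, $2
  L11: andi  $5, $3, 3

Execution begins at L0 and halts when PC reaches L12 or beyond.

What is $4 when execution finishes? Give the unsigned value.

2

[0] nor  $4, $0, $3  →  {$0:0, $1:9, $2:9, $3:15, $4:65520, $5:10}
[1] xor  $4, $0, $2  →  {$0:0, $1:9, $2:9, $3:15, $4:9, $5:10}
[2] beq  $5, $1, L10  →  {$0:0, $1:9, $2:9, $3:15, $4:9, $5:10}  ⟨branch fallthrough⟩
[3] sub  $5, $0, $5  →  {$0:0, $1:9, $2:9, $3:15, $4:9, $5:65526}
[4] nor  $5, $2, $0  →  {$0:0, $1:9, $2:9, $3:15, $4:9, $5:65526}
[5] slt  $4, $1, $5  →  {$0:0, $1:9, $2:9, $3:15, $4:1, $5:65526}
[6] ori   $5, $0, 12  →  {$0:0, $1:9, $2:9, $3:15, $4:1, $5:12}
[7] bne  $5, $4, L11  →  {$0:0, $1:9, $2:9, $3:15, $4:1, $5:12}  ⟨branch taken⟩
[8] andi  $4, $3, 2  →  {$0:0, $1:9, $2:9, $3:15, $4:2, $5:12}
[11] andi  $5, $3, 3  →  {$0:0, $1:9, $2:9, $3:15, $4:2, $5:3}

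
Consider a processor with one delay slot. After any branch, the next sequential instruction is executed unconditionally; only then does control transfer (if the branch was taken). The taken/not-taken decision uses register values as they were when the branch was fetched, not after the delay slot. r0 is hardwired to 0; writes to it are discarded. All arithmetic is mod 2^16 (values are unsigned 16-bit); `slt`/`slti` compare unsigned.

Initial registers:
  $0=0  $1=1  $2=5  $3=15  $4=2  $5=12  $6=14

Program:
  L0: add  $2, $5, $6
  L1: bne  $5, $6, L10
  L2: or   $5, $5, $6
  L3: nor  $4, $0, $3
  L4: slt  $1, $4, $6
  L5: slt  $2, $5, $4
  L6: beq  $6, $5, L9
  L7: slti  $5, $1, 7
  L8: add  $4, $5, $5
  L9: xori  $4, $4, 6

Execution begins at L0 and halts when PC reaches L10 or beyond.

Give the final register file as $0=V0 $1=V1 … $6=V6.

$0=0 $1=1 $2=26 $3=15 $4=2 $5=14 $6=14

[0] add  $2, $5, $6  →  {$0:0, $1:1, $2:26, $3:15, $4:2, $5:12, $6:14}
[1] bne  $5, $6, L10  →  {$0:0, $1:1, $2:26, $3:15, $4:2, $5:12, $6:14}  ⟨branch taken⟩
[2] or   $5, $5, $6  →  {$0:0, $1:1, $2:26, $3:15, $4:2, $5:14, $6:14}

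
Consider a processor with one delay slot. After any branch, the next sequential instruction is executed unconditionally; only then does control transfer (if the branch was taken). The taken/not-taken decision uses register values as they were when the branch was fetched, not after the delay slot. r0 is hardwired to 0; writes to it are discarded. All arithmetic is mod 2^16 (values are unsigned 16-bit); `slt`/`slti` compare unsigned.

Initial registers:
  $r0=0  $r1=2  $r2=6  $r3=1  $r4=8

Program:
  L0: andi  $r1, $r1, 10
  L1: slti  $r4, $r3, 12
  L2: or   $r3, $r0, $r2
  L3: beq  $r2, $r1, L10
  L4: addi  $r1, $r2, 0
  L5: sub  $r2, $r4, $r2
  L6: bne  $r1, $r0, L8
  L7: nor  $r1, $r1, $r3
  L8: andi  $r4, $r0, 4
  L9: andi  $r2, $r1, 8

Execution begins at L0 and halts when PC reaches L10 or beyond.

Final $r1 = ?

[0] andi  $r1, $r1, 10  →  {$r0:0, $r1:2, $r2:6, $r3:1, $r4:8}
[1] slti  $r4, $r3, 12  →  {$r0:0, $r1:2, $r2:6, $r3:1, $r4:1}
[2] or   $r3, $r0, $r2  →  {$r0:0, $r1:2, $r2:6, $r3:6, $r4:1}
[3] beq  $r2, $r1, L10  →  {$r0:0, $r1:2, $r2:6, $r3:6, $r4:1}  ⟨branch fallthrough⟩
[4] addi  $r1, $r2, 0  →  {$r0:0, $r1:6, $r2:6, $r3:6, $r4:1}
[5] sub  $r2, $r4, $r2  →  {$r0:0, $r1:6, $r2:65531, $r3:6, $r4:1}
[6] bne  $r1, $r0, L8  →  {$r0:0, $r1:6, $r2:65531, $r3:6, $r4:1}  ⟨branch taken⟩
[7] nor  $r1, $r1, $r3  →  {$r0:0, $r1:65529, $r2:65531, $r3:6, $r4:1}
[8] andi  $r4, $r0, 4  →  {$r0:0, $r1:65529, $r2:65531, $r3:6, $r4:0}
[9] andi  $r2, $r1, 8  →  {$r0:0, $r1:65529, $r2:8, $r3:6, $r4:0}

65529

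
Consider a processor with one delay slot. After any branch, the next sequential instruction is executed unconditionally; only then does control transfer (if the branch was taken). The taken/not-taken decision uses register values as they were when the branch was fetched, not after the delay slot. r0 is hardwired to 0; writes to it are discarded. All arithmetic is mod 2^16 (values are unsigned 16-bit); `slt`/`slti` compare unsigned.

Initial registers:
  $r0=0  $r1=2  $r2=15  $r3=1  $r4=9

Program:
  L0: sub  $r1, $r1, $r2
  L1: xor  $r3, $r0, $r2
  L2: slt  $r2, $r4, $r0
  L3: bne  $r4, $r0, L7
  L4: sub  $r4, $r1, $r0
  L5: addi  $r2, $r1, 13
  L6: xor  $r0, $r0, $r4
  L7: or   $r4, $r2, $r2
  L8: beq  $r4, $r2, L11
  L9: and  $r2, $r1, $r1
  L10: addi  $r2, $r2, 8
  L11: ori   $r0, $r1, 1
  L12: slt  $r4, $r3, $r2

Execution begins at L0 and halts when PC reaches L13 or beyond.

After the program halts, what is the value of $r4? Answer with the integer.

  step pc=0: sub  $r1, $r1, $r2  regs=(0,65523,15,1,9)
  step pc=1: xor  $r3, $r0, $r2  regs=(0,65523,15,15,9)
  step pc=2: slt  $r2, $r4, $r0  regs=(0,65523,0,15,9)
  step pc=3: bne  $r4, $r0, L7  cond=T  regs=(0,65523,0,15,9)
  step pc=4: sub  $r4, $r1, $r0  regs=(0,65523,0,15,65523)
  step pc=7: or   $r4, $r2, $r2  regs=(0,65523,0,15,0)
  step pc=8: beq  $r4, $r2, L11  cond=T  regs=(0,65523,0,15,0)
  step pc=9: and  $r2, $r1, $r1  regs=(0,65523,65523,15,0)
  step pc=11: ori   $r0, $r1, 1  regs=(0,65523,65523,15,0)
  step pc=12: slt  $r4, $r3, $r2  regs=(0,65523,65523,15,1)

1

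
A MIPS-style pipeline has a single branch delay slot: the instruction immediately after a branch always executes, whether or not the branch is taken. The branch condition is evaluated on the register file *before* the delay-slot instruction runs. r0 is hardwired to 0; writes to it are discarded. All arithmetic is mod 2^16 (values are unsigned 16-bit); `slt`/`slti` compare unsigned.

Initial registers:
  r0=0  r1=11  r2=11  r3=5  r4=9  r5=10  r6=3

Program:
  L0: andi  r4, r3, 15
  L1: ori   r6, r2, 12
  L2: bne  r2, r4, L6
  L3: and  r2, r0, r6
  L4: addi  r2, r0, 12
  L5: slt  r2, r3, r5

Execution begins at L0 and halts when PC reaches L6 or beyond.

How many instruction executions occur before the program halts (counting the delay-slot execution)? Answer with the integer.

4

[0] andi  r4, r3, 15  →  {r0:0, r1:11, r2:11, r3:5, r4:5, r5:10, r6:3}
[1] ori   r6, r2, 12  →  {r0:0, r1:11, r2:11, r3:5, r4:5, r5:10, r6:15}
[2] bne  r2, r4, L6  →  {r0:0, r1:11, r2:11, r3:5, r4:5, r5:10, r6:15}  ⟨branch taken⟩
[3] and  r2, r0, r6  →  {r0:0, r1:11, r2:0, r3:5, r4:5, r5:10, r6:15}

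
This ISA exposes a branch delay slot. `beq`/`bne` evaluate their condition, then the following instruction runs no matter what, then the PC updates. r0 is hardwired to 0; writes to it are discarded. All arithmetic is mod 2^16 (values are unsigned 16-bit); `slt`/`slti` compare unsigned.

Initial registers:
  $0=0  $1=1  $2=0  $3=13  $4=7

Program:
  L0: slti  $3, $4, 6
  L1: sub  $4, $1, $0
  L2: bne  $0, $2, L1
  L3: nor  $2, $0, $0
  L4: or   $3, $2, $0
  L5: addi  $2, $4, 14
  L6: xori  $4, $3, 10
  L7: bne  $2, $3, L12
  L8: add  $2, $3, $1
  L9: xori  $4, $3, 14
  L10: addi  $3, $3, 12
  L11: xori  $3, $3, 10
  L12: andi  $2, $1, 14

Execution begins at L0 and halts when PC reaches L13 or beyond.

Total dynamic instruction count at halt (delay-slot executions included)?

  step pc=0: slti  $3, $4, 6  regs=(0,1,0,0,7)
  step pc=1: sub  $4, $1, $0  regs=(0,1,0,0,1)
  step pc=2: bne  $0, $2, L1  cond=F  regs=(0,1,0,0,1)
  step pc=3: nor  $2, $0, $0  regs=(0,1,65535,0,1)
  step pc=4: or   $3, $2, $0  regs=(0,1,65535,65535,1)
  step pc=5: addi  $2, $4, 14  regs=(0,1,15,65535,1)
  step pc=6: xori  $4, $3, 10  regs=(0,1,15,65535,65525)
  step pc=7: bne  $2, $3, L12  cond=T  regs=(0,1,15,65535,65525)
  step pc=8: add  $2, $3, $1  regs=(0,1,0,65535,65525)
  step pc=12: andi  $2, $1, 14  regs=(0,1,0,65535,65525)

10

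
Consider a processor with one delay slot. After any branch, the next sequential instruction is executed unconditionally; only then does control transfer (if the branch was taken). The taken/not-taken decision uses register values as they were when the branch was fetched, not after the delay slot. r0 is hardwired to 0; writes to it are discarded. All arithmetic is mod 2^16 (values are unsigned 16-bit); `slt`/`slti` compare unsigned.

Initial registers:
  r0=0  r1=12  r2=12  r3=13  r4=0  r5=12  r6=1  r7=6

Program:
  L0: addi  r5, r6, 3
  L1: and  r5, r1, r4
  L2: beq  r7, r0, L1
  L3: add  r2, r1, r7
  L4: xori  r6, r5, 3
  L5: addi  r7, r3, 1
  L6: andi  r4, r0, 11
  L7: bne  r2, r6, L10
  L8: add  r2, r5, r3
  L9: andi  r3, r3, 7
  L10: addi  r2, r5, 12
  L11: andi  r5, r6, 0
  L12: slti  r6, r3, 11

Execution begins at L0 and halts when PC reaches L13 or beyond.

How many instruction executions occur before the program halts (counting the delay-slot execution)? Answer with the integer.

12

  step pc=0: addi  r5, r6, 3  regs=(0,12,12,13,0,4,1,6)
  step pc=1: and  r5, r1, r4  regs=(0,12,12,13,0,0,1,6)
  step pc=2: beq  r7, r0, L1  cond=F  regs=(0,12,12,13,0,0,1,6)
  step pc=3: add  r2, r1, r7  regs=(0,12,18,13,0,0,1,6)
  step pc=4: xori  r6, r5, 3  regs=(0,12,18,13,0,0,3,6)
  step pc=5: addi  r7, r3, 1  regs=(0,12,18,13,0,0,3,14)
  step pc=6: andi  r4, r0, 11  regs=(0,12,18,13,0,0,3,14)
  step pc=7: bne  r2, r6, L10  cond=T  regs=(0,12,18,13,0,0,3,14)
  step pc=8: add  r2, r5, r3  regs=(0,12,13,13,0,0,3,14)
  step pc=10: addi  r2, r5, 12  regs=(0,12,12,13,0,0,3,14)
  step pc=11: andi  r5, r6, 0  regs=(0,12,12,13,0,0,3,14)
  step pc=12: slti  r6, r3, 11  regs=(0,12,12,13,0,0,0,14)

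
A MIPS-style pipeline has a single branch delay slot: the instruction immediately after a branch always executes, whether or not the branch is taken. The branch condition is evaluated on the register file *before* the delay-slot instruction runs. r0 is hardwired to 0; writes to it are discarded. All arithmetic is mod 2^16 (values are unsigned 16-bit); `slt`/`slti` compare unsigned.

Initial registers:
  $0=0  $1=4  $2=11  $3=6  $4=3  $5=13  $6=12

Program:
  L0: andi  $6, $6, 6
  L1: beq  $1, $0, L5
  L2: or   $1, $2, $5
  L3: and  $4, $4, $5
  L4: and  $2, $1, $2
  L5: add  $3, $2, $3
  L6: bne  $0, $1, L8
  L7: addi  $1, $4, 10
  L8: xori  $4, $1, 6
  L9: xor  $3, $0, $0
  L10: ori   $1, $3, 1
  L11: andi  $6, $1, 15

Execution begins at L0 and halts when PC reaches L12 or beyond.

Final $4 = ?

  step pc=0: andi  $6, $6, 6  regs=(0,4,11,6,3,13,4)
  step pc=1: beq  $1, $0, L5  cond=F  regs=(0,4,11,6,3,13,4)
  step pc=2: or   $1, $2, $5  regs=(0,15,11,6,3,13,4)
  step pc=3: and  $4, $4, $5  regs=(0,15,11,6,1,13,4)
  step pc=4: and  $2, $1, $2  regs=(0,15,11,6,1,13,4)
  step pc=5: add  $3, $2, $3  regs=(0,15,11,17,1,13,4)
  step pc=6: bne  $0, $1, L8  cond=T  regs=(0,15,11,17,1,13,4)
  step pc=7: addi  $1, $4, 10  regs=(0,11,11,17,1,13,4)
  step pc=8: xori  $4, $1, 6  regs=(0,11,11,17,13,13,4)
  step pc=9: xor  $3, $0, $0  regs=(0,11,11,0,13,13,4)
  step pc=10: ori   $1, $3, 1  regs=(0,1,11,0,13,13,4)
  step pc=11: andi  $6, $1, 15  regs=(0,1,11,0,13,13,1)

13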